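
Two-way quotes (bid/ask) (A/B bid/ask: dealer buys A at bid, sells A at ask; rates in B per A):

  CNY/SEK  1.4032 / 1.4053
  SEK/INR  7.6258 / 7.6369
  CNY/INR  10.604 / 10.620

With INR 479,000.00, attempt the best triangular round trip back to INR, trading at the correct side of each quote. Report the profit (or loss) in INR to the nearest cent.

Best loop INR → CNY → SEK → INR:
INR 479,000.00 ÷ 10.620 (buy CNY at ask) = CNY 45,103.58
CNY 45,103.58 × 1.4032 (sell CNY at bid) = SEK 63,289.34
SEK 63,289.34 × 7.6258 (sell SEK at bid) = INR 482,631.86

Net profit: INR 3,631.86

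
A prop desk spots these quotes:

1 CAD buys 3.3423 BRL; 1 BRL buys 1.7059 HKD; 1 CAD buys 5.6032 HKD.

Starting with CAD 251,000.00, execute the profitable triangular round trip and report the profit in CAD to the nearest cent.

Profit: CAD 4,409.23

Profitable loop is CAD → BRL → HKD → CAD:
CAD 251,000.00 × 3.3423 = BRL 838,917.30
BRL 838,917.30 × 1.7059 = HKD 1,431,109.02
HKD 1,431,109.02 ÷ 5.6032 = CAD 255,409.23
Profit = CAD 255,409.23 − CAD 251,000.00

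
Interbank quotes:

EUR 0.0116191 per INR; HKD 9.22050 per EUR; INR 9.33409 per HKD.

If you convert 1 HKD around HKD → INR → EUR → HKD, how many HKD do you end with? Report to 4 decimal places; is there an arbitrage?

Around HKD → INR → EUR → HKD: 1 × 9.33409 × 0.0116191 × 9.22050 = 0.999998
Product ≈ 1 (deviation 0.000%, within rounding noise).

1.0000 (no arbitrage)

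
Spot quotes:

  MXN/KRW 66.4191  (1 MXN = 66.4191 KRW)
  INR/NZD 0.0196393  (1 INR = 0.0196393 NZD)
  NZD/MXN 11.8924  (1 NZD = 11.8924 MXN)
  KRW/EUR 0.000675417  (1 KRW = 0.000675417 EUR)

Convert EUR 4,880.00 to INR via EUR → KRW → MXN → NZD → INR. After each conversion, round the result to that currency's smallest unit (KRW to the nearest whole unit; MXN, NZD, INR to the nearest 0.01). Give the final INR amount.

INR 465,756.93

EUR 4,880.00 ÷ 0.000675417 = KRW 7,225,166
KRW 7,225,166 ÷ 66.4191 = MXN 108,781.45
MXN 108,781.45 ÷ 11.8924 = NZD 9,147.14
NZD 9,147.14 ÷ 0.0196393 = INR 465,756.93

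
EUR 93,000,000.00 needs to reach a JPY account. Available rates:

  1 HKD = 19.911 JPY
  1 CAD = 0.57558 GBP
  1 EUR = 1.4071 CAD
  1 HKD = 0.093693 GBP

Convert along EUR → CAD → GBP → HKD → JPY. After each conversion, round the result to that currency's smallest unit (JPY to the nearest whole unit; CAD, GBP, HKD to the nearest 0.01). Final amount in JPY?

EUR 93,000,000.00 × 1.4071 = CAD 130,860,300.00
CAD 130,860,300.00 × 0.57558 = GBP 75,320,571.47
GBP 75,320,571.47 ÷ 0.093693 = HKD 803,908,205.20
HKD 803,908,205.20 × 19.911 = JPY 16,006,616,274

JPY 16,006,616,274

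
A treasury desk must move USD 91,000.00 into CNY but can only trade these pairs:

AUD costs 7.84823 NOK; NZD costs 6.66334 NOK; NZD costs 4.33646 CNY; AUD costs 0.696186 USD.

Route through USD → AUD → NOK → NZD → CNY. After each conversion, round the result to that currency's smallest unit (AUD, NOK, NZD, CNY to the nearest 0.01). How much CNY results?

USD 91,000.00 ÷ 0.696186 = AUD 130,712.19
AUD 130,712.19 × 7.84823 = NOK 1,025,859.33
NOK 1,025,859.33 ÷ 6.66334 = NZD 153,955.72
NZD 153,955.72 × 4.33646 = CNY 667,622.82

CNY 667,622.82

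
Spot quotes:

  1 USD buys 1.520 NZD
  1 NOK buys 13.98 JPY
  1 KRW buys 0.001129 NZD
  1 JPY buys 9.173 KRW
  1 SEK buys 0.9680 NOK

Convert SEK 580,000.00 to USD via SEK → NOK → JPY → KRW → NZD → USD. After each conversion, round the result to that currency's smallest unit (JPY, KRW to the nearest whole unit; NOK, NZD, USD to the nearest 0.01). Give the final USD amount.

USD 53,477.64

SEK 580,000.00 × 0.9680 = NOK 561,440.00
NOK 561,440.00 × 13.98 = JPY 7,848,931
JPY 7,848,931 × 9.173 = KRW 71,998,244
KRW 71,998,244 × 0.001129 = NZD 81,286.02
NZD 81,286.02 ÷ 1.520 = USD 53,477.64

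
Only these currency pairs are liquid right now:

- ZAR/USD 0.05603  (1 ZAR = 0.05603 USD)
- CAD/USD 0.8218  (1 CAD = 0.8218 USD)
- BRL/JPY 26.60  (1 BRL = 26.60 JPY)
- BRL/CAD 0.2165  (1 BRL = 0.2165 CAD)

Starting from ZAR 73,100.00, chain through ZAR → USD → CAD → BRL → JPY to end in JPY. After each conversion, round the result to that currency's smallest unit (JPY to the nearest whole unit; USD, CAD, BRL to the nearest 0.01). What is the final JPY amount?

JPY 612,344

ZAR 73,100.00 × 0.05603 = USD 4,095.79
USD 4,095.79 ÷ 0.8218 = CAD 4,983.93
CAD 4,983.93 ÷ 0.2165 = BRL 23,020.46
BRL 23,020.46 × 26.60 = JPY 612,344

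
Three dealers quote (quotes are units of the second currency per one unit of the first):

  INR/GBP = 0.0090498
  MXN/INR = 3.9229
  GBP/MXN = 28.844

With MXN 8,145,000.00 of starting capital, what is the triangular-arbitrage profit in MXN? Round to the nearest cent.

Profit: MXN 195,513.59

Profitable loop is MXN → INR → GBP → MXN:
MXN 8,145,000.00 × 3.9229 = INR 31,952,020.50
INR 31,952,020.50 × 0.0090498 = GBP 289,159.40
GBP 289,159.40 × 28.844 = MXN 8,340,513.59
Profit = MXN 8,340,513.59 − MXN 8,145,000.00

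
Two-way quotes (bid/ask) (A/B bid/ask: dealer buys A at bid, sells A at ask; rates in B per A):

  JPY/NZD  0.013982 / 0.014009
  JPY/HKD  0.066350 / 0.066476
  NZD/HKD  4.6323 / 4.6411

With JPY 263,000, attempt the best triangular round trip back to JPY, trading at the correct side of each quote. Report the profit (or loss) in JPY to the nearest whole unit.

Best loop JPY → HKD → NZD → JPY:
JPY 263,000 × 0.066350 (sell JPY at bid) = HKD 17,450.05
HKD 17,450.05 ÷ 4.6411 (buy NZD at ask) = NZD 3,759.90
NZD 3,759.90 ÷ 0.014009 (buy JPY at ask) = JPY 268,391

Net profit: JPY 5,391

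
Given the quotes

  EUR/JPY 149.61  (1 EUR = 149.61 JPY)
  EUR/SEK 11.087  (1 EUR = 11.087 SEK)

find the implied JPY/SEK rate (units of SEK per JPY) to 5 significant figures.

1 JPY ÷ 149.61 = 0.00668405 EUR
0.00668405 EUR × 11.087 = 0.074106 SEK

JPY/SEK = 0.074106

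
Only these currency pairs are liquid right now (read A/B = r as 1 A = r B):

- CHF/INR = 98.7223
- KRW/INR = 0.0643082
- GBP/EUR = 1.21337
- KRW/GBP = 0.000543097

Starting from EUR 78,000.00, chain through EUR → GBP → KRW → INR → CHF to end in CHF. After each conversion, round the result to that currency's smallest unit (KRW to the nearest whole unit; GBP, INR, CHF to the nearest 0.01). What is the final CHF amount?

EUR 78,000.00 ÷ 1.21337 = GBP 64,283.77
GBP 64,283.77 ÷ 0.000543097 = KRW 118,365,172
KRW 118,365,172 × 0.0643082 = INR 7,611,851.15
INR 7,611,851.15 ÷ 98.7223 = CHF 77,103.67

CHF 77,103.67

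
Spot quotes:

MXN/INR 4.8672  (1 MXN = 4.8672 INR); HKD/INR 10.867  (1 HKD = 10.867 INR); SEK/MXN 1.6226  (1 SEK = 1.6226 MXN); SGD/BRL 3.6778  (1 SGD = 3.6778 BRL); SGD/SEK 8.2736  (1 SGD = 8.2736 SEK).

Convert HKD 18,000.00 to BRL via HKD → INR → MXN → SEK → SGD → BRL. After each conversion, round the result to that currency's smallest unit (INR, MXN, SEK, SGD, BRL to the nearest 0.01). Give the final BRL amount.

BRL 11,009.94

HKD 18,000.00 × 10.867 = INR 195,606.00
INR 195,606.00 ÷ 4.8672 = MXN 40,188.61
MXN 40,188.61 ÷ 1.6226 = SEK 24,768.03
SEK 24,768.03 ÷ 8.2736 = SGD 2,993.62
SGD 2,993.62 × 3.6778 = BRL 11,009.94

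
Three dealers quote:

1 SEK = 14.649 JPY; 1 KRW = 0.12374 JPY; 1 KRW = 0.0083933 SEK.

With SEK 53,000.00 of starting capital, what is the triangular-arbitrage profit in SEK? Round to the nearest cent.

Profit: SEK 339.05

Profitable loop is SEK → KRW → JPY → SEK:
SEK 53,000.00 ÷ 0.0083933 = KRW 6,314,560
KRW 6,314,560 × 0.12374 = JPY 781,364
JPY 781,364 ÷ 14.649 = SEK 53,339.05
Profit = SEK 53,339.05 − SEK 53,000.00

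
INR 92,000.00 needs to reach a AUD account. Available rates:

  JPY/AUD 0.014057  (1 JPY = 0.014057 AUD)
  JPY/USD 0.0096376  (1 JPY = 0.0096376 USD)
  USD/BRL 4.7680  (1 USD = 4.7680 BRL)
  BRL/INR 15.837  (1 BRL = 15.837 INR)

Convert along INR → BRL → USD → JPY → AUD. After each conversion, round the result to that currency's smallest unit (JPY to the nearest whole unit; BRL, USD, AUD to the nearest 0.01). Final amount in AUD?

INR 92,000.00 ÷ 15.837 = BRL 5,809.18
BRL 5,809.18 ÷ 4.7680 = USD 1,218.37
USD 1,218.37 ÷ 0.0096376 = JPY 126,418
JPY 126,418 × 0.014057 = AUD 1,777.06

AUD 1,777.06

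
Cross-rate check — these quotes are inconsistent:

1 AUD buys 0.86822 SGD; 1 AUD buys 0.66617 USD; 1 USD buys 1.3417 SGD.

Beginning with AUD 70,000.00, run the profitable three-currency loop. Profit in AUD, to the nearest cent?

Profitable loop is AUD → USD → SGD → AUD:
AUD 70,000.00 × 0.66617 = USD 46,631.90
USD 46,631.90 × 1.3417 = SGD 62,566.02
SGD 62,566.02 ÷ 0.86822 = AUD 72,062.40
Profit = AUD 72,062.40 − AUD 70,000.00

Profit: AUD 2,062.40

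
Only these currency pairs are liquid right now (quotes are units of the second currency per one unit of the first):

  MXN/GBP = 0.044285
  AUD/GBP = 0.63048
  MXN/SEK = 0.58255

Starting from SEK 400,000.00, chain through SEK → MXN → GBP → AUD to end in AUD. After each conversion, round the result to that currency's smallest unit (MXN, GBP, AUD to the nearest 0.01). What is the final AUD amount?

AUD 48,229.43

SEK 400,000.00 ÷ 0.58255 = MXN 686,636.34
MXN 686,636.34 × 0.044285 = GBP 30,407.69
GBP 30,407.69 ÷ 0.63048 = AUD 48,229.43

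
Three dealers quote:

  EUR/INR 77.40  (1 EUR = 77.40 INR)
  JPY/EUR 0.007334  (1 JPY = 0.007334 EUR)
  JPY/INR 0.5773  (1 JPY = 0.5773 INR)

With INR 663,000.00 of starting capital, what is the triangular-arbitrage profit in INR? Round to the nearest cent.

Profitable loop is INR → EUR → JPY → INR:
INR 663,000.00 ÷ 77.40 = EUR 8,565.89
EUR 8,565.89 ÷ 0.007334 = JPY 1,167,970
JPY 1,167,970 × 0.5773 = INR 674,269.04
Profit = INR 674,269.04 − INR 663,000.00

Profit: INR 11,269.04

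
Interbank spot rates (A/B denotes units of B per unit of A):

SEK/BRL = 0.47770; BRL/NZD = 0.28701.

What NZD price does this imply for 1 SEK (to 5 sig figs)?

SEK/NZD = 0.13710

1 SEK × 0.47770 = 0.4777 BRL
0.4777 BRL × 0.28701 = 0.137105 NZD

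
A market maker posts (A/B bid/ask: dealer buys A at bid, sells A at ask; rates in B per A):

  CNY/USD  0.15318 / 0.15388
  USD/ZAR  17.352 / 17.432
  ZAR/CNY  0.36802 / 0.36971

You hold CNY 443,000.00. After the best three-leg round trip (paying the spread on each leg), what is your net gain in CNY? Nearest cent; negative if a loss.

Best loop CNY → ZAR → USD → CNY:
CNY 443,000.00 ÷ 0.36971 (buy ZAR at ask) = ZAR 1,198,236.46
ZAR 1,198,236.46 ÷ 17.432 (buy USD at ask) = USD 68,737.75
USD 68,737.75 ÷ 0.15388 (buy CNY at ask) = CNY 446,697.10

Net profit: CNY 3,697.10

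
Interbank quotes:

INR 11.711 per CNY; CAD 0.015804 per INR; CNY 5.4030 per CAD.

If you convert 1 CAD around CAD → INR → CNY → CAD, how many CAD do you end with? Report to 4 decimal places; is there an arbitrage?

Around CAD → INR → CNY → CAD: 1 ÷ 0.015804 ÷ 11.711 ÷ 5.4030 = 1.000009
Product ≈ 1 (deviation 0.001%, within rounding noise).

1.0000 (no arbitrage)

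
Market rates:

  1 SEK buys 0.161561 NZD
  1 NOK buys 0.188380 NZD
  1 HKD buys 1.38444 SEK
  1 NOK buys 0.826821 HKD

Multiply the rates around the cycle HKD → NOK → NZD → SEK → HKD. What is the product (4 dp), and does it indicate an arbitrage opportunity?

Around HKD → NOK → NZD → SEK → HKD: 1 ÷ 0.826821 × 0.188380 ÷ 0.161561 ÷ 1.38444 = 1.018621
Product > 1; profitable direction is HKD → NOK → NZD → SEK → HKD.

1.0186 (arbitrage exists)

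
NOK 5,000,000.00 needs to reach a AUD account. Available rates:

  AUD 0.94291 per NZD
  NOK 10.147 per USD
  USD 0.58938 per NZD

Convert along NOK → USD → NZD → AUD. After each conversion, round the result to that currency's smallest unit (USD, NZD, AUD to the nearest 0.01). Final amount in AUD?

AUD 788,328.44

NOK 5,000,000.00 ÷ 10.147 = USD 492,756.48
USD 492,756.48 ÷ 0.58938 = NZD 836,059.05
NZD 836,059.05 × 0.94291 = AUD 788,328.44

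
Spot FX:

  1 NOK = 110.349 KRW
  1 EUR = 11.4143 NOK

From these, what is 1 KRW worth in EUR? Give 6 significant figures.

KRW/EUR = 0.000793930

1 KRW ÷ 110.349 = 0.00906216 NOK
0.00906216 NOK ÷ 11.4143 = 0.00079393 EUR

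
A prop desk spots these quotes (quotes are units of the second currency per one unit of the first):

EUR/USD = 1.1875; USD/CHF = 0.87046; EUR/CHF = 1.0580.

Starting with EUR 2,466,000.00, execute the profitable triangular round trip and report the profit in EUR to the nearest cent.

Profitable loop is EUR → CHF → USD → EUR:
EUR 2,466,000.00 × 1.0580 = CHF 2,609,028.00
CHF 2,609,028.00 ÷ 0.87046 = USD 2,997,297.98
USD 2,997,297.98 ÷ 1.1875 = EUR 2,524,040.40
Profit = EUR 2,524,040.40 − EUR 2,466,000.00

Profit: EUR 58,040.40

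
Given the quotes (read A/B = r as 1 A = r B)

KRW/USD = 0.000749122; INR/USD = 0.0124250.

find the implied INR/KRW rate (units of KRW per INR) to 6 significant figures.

INR/KRW = 16.5861

1 INR × 0.0124250 = 0.012425 USD
0.012425 USD ÷ 0.000749122 = 16.5861 KRW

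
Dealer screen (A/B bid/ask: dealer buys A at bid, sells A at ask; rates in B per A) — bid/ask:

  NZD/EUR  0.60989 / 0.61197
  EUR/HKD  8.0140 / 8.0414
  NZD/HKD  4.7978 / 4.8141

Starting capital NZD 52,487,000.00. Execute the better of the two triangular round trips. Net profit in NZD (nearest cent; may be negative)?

Net profit: NZD 801,990.59

Best loop NZD → EUR → HKD → NZD:
NZD 52,487,000.00 × 0.60989 (sell NZD at bid) = EUR 32,011,296.43
EUR 32,011,296.43 × 8.0140 (sell EUR at bid) = HKD 256,538,529.59
HKD 256,538,529.59 ÷ 4.8141 (buy NZD at ask) = NZD 53,288,990.59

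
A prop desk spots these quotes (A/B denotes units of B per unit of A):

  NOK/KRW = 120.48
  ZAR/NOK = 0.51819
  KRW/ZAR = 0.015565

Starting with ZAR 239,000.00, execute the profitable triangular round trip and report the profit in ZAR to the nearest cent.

Profitable loop is ZAR → KRW → NOK → ZAR:
ZAR 239,000.00 ÷ 0.015565 = KRW 15,354,963
KRW 15,354,963 ÷ 120.48 = NOK 127,448.23
NOK 127,448.23 ÷ 0.51819 = ZAR 245,948.85
Profit = ZAR 245,948.85 − ZAR 239,000.00

Profit: ZAR 6,948.85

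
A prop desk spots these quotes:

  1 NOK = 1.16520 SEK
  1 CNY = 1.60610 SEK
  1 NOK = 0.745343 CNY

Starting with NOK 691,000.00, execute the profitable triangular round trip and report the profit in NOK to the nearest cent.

Profitable loop is NOK → CNY → SEK → NOK:
NOK 691,000.00 × 0.745343 = CNY 515,032.01
CNY 515,032.01 × 1.60610 = SEK 827,192.92
SEK 827,192.92 ÷ 1.16520 = NOK 709,914.96
Profit = NOK 709,914.96 − NOK 691,000.00

Profit: NOK 18,914.96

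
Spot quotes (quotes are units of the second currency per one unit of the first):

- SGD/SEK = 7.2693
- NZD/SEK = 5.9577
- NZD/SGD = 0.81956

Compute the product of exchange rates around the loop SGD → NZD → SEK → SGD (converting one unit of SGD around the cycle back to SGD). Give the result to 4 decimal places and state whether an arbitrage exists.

1.0000 (no arbitrage)

Around SGD → NZD → SEK → SGD: 1 ÷ 0.81956 × 5.9577 ÷ 7.2693 = 1.000012
Product ≈ 1 (deviation 0.001%, within rounding noise).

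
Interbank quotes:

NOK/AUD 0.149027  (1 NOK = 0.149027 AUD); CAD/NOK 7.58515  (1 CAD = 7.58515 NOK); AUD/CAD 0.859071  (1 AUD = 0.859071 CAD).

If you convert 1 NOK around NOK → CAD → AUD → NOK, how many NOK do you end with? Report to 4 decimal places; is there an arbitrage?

Around NOK → CAD → AUD → NOK: 1 ÷ 7.58515 ÷ 0.859071 ÷ 0.149027 = 1.029774
Product > 1; profitable direction is NOK → CAD → AUD → NOK.

1.0298 (arbitrage exists)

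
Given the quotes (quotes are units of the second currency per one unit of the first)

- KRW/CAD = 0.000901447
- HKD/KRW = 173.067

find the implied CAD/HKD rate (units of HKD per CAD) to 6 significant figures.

1 CAD ÷ 0.000901447 = 1109.33 KRW
1109.33 KRW ÷ 173.067 = 6.40982 HKD

CAD/HKD = 6.40982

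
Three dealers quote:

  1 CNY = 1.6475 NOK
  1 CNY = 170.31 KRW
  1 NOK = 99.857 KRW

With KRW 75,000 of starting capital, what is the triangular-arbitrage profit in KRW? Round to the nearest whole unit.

Profit: KRW 2,642

Profitable loop is KRW → NOK → CNY → KRW:
KRW 75,000 ÷ 99.857 = NOK 751.07
NOK 751.07 ÷ 1.6475 = CNY 455.89
CNY 455.89 × 170.31 = KRW 77,642
Profit = KRW 77,642 − KRW 75,000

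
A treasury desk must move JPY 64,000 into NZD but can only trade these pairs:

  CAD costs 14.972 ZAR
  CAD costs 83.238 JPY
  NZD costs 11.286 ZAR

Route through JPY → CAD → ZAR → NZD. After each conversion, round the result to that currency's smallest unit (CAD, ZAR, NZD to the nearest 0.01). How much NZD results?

JPY 64,000 ÷ 83.238 = CAD 768.88
CAD 768.88 × 14.972 = ZAR 11,511.67
ZAR 11,511.67 ÷ 11.286 = NZD 1,020.00

NZD 1,020.00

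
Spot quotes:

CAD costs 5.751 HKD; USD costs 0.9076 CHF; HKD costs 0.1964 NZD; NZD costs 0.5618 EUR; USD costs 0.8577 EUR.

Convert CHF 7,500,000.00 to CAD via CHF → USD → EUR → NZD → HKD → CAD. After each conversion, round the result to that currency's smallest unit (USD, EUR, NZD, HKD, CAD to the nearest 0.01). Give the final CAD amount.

CHF 7,500,000.00 ÷ 0.9076 = USD 8,263,552.23
USD 8,263,552.23 × 0.8577 = EUR 7,087,648.75
EUR 7,087,648.75 ÷ 0.5618 = NZD 12,615,964.31
NZD 12,615,964.31 ÷ 0.1964 = HKD 64,236,070.82
HKD 64,236,070.82 ÷ 5.751 = CAD 11,169,548.05

CAD 11,169,548.05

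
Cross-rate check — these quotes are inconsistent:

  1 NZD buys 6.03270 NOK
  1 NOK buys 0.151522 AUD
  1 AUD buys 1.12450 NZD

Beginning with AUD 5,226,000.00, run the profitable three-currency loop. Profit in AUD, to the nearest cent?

Profitable loop is AUD → NZD → NOK → AUD:
AUD 5,226,000.00 × 1.12450 = NZD 5,876,637.00
NZD 5,876,637.00 × 6.03270 = NOK 35,451,988.03
NOK 35,451,988.03 × 0.151522 = AUD 5,371,756.13
Profit = AUD 5,371,756.13 − AUD 5,226,000.00

Profit: AUD 145,756.13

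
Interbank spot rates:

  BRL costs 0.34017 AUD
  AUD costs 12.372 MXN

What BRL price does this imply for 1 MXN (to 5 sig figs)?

MXN/BRL = 0.23761

1 MXN ÷ 12.372 = 0.0808277 AUD
0.0808277 AUD ÷ 0.34017 = 0.23761 BRL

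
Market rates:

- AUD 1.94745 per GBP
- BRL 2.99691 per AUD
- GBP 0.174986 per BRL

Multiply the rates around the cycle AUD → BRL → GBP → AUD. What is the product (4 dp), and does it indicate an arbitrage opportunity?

Around AUD → BRL → GBP → AUD: 1 × 2.99691 × 0.174986 × 1.94745 = 1.021276
Product > 1; profitable direction is AUD → BRL → GBP → AUD.

1.0213 (arbitrage exists)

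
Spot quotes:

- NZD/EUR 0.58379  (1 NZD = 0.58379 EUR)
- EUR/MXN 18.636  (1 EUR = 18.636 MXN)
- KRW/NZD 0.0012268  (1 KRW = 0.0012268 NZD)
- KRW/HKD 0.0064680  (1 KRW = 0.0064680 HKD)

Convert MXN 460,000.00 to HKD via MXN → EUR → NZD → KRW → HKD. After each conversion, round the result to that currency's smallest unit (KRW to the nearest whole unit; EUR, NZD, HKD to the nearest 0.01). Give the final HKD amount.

HKD 222,917.82

MXN 460,000.00 ÷ 18.636 = EUR 24,683.41
EUR 24,683.41 ÷ 0.58379 = NZD 42,281.32
NZD 42,281.32 ÷ 0.0012268 = KRW 34,464,721
KRW 34,464,721 × 0.0064680 = HKD 222,917.82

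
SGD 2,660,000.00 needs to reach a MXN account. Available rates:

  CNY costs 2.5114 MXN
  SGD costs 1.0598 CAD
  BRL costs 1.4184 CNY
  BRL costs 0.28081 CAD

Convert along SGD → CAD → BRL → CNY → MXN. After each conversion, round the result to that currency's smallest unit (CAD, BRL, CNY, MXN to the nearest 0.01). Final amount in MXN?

MXN 35,760,830.39

SGD 2,660,000.00 × 1.0598 = CAD 2,819,068.00
CAD 2,819,068.00 ÷ 0.28081 = BRL 10,039,058.44
BRL 10,039,058.44 × 1.4184 = CNY 14,239,400.49
CNY 14,239,400.49 × 2.5114 = MXN 35,760,830.39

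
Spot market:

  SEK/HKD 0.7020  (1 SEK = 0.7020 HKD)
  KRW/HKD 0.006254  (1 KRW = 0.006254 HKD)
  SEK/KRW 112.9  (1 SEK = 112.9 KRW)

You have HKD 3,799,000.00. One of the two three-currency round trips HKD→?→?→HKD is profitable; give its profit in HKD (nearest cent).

Profit: HKD 22,061.26

Profitable loop is HKD → SEK → KRW → HKD:
HKD 3,799,000.00 ÷ 0.7020 = SEK 5,411,680.91
SEK 5,411,680.91 × 112.9 = KRW 610,978,775
KRW 610,978,775 × 0.006254 = HKD 3,821,061.26
Profit = HKD 3,821,061.26 − HKD 3,799,000.00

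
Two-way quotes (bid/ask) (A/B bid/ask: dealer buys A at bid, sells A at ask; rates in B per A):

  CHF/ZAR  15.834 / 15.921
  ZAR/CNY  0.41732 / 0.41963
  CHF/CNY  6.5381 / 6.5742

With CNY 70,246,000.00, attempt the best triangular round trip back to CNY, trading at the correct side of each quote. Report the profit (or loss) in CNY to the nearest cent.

Best loop CNY → CHF → ZAR → CNY:
CNY 70,246,000.00 ÷ 6.5742 (buy CHF at ask) = CHF 10,685,102.37
CHF 10,685,102.37 × 15.834 (sell CHF at bid) = ZAR 169,187,910.92
ZAR 169,187,910.92 × 0.41732 (sell ZAR at bid) = CNY 70,605,498.99

Net profit: CNY 359,498.99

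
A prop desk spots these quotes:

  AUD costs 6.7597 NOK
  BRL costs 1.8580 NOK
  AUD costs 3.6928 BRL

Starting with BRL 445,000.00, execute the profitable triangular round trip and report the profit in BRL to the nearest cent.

Profit: BRL 6,683.35

Profitable loop is BRL → NOK → AUD → BRL:
BRL 445,000.00 × 1.8580 = NOK 826,810.00
NOK 826,810.00 ÷ 6.7597 = AUD 122,314.60
AUD 122,314.60 × 3.6928 = BRL 451,683.35
Profit = BRL 451,683.35 − BRL 445,000.00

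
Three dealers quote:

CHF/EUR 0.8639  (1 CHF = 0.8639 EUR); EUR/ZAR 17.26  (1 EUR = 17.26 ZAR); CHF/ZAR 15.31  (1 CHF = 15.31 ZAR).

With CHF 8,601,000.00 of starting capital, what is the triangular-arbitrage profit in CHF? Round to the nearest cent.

Profitable loop is CHF → ZAR → EUR → CHF:
CHF 8,601,000.00 × 15.31 = ZAR 131,681,310.00
ZAR 131,681,310.00 ÷ 17.26 = EUR 7,629,276.36
EUR 7,629,276.36 ÷ 0.8639 = CHF 8,831,203.10
Profit = CHF 8,831,203.10 − CHF 8,601,000.00

Profit: CHF 230,203.10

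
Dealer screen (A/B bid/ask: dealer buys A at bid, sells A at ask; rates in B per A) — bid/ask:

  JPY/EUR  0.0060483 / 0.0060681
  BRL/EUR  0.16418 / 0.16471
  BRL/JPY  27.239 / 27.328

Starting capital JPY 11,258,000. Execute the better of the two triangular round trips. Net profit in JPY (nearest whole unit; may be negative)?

Best loop JPY → EUR → BRL → JPY:
JPY 11,258,000 × 0.0060483 (sell JPY at bid) = EUR 68,091.76
EUR 68,091.76 ÷ 0.16471 (buy BRL at ask) = BRL 413,403.93
BRL 413,403.93 × 27.239 (sell BRL at bid) = JPY 11,260,710

Net profit: JPY 2,710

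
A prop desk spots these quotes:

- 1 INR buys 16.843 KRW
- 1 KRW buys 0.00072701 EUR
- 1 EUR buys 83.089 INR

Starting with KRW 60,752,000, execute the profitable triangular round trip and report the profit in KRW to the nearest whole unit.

Profit: KRW 1,058,740

Profitable loop is KRW → EUR → INR → KRW:
KRW 60,752,000 × 0.00072701 = EUR 44,167.31
EUR 44,167.31 × 83.089 = INR 3,669,817.75
INR 3,669,817.75 × 16.843 = KRW 61,810,740
Profit = KRW 61,810,740 − KRW 60,752,000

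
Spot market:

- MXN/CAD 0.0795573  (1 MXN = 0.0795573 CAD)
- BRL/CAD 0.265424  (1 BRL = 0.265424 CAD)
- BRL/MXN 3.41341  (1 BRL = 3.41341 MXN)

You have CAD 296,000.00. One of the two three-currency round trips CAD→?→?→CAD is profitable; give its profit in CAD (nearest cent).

Profit: CAD 6,844.72

Profitable loop is CAD → BRL → MXN → CAD:
CAD 296,000.00 ÷ 0.265424 = BRL 1,115,196.82
BRL 1,115,196.82 × 3.41341 = MXN 3,806,623.97
MXN 3,806,623.97 × 0.0795573 = CAD 302,844.72
Profit = CAD 302,844.72 − CAD 296,000.00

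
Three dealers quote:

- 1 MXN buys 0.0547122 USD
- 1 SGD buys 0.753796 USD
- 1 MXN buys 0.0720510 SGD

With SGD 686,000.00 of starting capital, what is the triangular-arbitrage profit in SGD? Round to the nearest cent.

Profitable loop is SGD → MXN → USD → SGD:
SGD 686,000.00 ÷ 0.0720510 = MXN 9,521,033.71
MXN 9,521,033.71 × 0.0547122 = USD 520,916.70
USD 520,916.70 ÷ 0.753796 = SGD 691,057.93
Profit = SGD 691,057.93 − SGD 686,000.00

Profit: SGD 5,057.93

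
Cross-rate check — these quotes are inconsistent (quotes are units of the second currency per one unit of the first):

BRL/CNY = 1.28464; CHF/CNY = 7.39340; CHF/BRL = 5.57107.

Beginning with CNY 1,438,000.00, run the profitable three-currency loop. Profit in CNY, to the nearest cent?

Profitable loop is CNY → BRL → CHF → CNY:
CNY 1,438,000.00 ÷ 1.28464 = BRL 1,119,379.75
BRL 1,119,379.75 ÷ 5.57107 = CHF 200,927.25
CHF 200,927.25 × 7.39340 = CNY 1,485,535.50
Profit = CNY 1,485,535.50 − CNY 1,438,000.00

Profit: CNY 47,535.50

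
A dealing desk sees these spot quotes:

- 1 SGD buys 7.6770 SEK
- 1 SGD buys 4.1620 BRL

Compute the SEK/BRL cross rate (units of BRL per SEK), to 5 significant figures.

1 SEK ÷ 7.6770 = 0.130259 SGD
0.130259 SGD × 4.1620 = 0.542139 BRL

SEK/BRL = 0.54214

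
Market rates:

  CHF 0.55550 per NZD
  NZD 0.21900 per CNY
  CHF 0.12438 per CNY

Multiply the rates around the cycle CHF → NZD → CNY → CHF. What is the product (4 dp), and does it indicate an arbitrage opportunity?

Around CHF → NZD → CNY → CHF: 1 ÷ 0.55550 ÷ 0.21900 × 0.12438 = 1.022404
Product > 1; profitable direction is CHF → NZD → CNY → CHF.

1.0224 (arbitrage exists)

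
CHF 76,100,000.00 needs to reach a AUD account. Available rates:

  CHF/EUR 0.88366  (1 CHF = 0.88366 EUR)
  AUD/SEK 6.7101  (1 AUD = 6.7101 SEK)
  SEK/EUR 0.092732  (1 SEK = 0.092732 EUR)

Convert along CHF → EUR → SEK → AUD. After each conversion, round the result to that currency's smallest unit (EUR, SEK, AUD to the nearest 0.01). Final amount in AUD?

CHF 76,100,000.00 × 0.88366 = EUR 67,246,526.00
EUR 67,246,526.00 ÷ 0.092732 = SEK 725,170,663.85
SEK 725,170,663.85 ÷ 6.7101 = AUD 108,071,513.67

AUD 108,071,513.67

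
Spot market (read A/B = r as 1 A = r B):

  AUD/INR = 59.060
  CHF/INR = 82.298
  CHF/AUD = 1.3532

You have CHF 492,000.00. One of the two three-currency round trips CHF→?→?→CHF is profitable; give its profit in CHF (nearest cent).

Profit: CHF 14,639.39

Profitable loop is CHF → INR → AUD → CHF:
CHF 492,000.00 × 82.298 = INR 40,490,616.00
INR 40,490,616.00 ÷ 59.060 = AUD 685,584.42
AUD 685,584.42 ÷ 1.3532 = CHF 506,639.39
Profit = CHF 506,639.39 − CHF 492,000.00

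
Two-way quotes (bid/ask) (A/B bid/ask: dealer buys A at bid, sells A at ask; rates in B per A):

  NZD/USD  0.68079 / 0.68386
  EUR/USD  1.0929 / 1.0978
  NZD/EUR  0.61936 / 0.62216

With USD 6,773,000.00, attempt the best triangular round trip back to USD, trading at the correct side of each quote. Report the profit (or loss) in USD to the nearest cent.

Net result: USD -21,987.21 (no profitable arbitrage after spreads)

Best loop USD → EUR → NZD → USD:
USD 6,773,000.00 ÷ 1.0978 (buy EUR at ask) = EUR 6,169,611.95
EUR 6,169,611.95 ÷ 0.62216 (buy NZD at ask) = NZD 9,916,439.42
NZD 9,916,439.42 × 0.68079 (sell NZD at bid) = USD 6,751,012.79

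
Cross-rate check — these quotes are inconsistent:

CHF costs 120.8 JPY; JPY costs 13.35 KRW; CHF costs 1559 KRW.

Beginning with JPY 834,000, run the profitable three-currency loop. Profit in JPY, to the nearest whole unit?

Profitable loop is JPY → KRW → CHF → JPY:
JPY 834,000 × 13.35 = KRW 11,133,900
KRW 11,133,900 ÷ 1559 = CHF 7,141.69
CHF 7,141.69 × 120.8 = JPY 862,717
Profit = JPY 862,717 − JPY 834,000

Profit: JPY 28,717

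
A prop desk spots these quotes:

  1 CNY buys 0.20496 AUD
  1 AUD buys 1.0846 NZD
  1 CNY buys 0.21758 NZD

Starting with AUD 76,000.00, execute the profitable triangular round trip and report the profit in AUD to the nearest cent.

Profit: AUD 1,648.55

Profitable loop is AUD → NZD → CNY → AUD:
AUD 76,000.00 × 1.0846 = NZD 82,429.60
NZD 82,429.60 ÷ 0.21758 = CNY 378,847.32
CNY 378,847.32 × 0.20496 = AUD 77,648.55
Profit = AUD 77,648.55 − AUD 76,000.00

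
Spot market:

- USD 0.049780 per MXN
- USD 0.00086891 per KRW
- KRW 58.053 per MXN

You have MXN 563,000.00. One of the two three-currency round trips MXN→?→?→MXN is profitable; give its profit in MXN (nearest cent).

Profit: MXN 7,496.48

Profitable loop is MXN → KRW → USD → MXN:
MXN 563,000.00 × 58.053 = KRW 32,683,839
KRW 32,683,839 × 0.00086891 = USD 28,399.31
USD 28,399.31 ÷ 0.049780 = MXN 570,496.48
Profit = MXN 570,496.48 − MXN 563,000.00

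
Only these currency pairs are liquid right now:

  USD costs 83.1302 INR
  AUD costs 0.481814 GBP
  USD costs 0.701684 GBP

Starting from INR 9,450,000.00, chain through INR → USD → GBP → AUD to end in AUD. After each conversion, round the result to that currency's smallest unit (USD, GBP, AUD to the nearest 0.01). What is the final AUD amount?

AUD 165,552.27

INR 9,450,000.00 ÷ 83.1302 = USD 113,677.10
USD 113,677.10 × 0.701684 = GBP 79,765.40
GBP 79,765.40 ÷ 0.481814 = AUD 165,552.27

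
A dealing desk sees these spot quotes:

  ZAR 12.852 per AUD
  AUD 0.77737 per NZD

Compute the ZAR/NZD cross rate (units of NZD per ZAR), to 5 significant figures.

1 ZAR ÷ 12.852 = 0.0778089 AUD
0.0778089 AUD ÷ 0.77737 = 0.100092 NZD

ZAR/NZD = 0.10009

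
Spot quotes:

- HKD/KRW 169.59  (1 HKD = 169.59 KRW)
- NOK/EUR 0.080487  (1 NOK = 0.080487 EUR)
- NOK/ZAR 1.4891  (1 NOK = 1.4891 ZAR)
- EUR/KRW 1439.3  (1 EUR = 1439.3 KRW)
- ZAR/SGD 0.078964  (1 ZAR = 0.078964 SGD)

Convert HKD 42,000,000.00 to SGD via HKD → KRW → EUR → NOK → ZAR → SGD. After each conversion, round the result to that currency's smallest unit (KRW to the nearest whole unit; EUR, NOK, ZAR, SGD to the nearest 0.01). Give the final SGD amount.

SGD 7,229,786.44

HKD 42,000,000.00 × 169.59 = KRW 7,122,780,000
KRW 7,122,780,000 ÷ 1439.3 = EUR 4,948,780.66
EUR 4,948,780.66 ÷ 0.080487 = NOK 61,485,465.48
NOK 61,485,465.48 × 1.4891 = ZAR 91,558,006.65
ZAR 91,558,006.65 × 0.078964 = SGD 7,229,786.44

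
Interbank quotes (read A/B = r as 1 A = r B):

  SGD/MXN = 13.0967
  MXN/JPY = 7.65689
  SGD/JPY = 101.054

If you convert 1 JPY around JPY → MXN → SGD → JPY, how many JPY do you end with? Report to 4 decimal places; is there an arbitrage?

Around JPY → MXN → SGD → JPY: 1 ÷ 7.65689 ÷ 13.0967 × 101.054 = 1.007718
Product > 1; profitable direction is JPY → MXN → SGD → JPY.

1.0077 (arbitrage exists)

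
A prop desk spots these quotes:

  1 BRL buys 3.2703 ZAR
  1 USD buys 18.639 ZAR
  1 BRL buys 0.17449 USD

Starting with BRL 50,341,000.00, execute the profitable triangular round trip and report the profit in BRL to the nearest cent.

Profit: BRL 278,317.09

Profitable loop is BRL → ZAR → USD → BRL:
BRL 50,341,000.00 × 3.2703 = ZAR 164,630,172.30
ZAR 164,630,172.30 ÷ 18.639 = USD 8,832,564.64
USD 8,832,564.64 ÷ 0.17449 = BRL 50,619,317.09
Profit = BRL 50,619,317.09 − BRL 50,341,000.00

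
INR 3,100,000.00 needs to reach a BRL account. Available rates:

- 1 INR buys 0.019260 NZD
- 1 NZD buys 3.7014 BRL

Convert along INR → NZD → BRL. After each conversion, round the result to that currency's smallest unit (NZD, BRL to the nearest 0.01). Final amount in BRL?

BRL 220,995.79

INR 3,100,000.00 × 0.019260 = NZD 59,706.00
NZD 59,706.00 × 3.7014 = BRL 220,995.79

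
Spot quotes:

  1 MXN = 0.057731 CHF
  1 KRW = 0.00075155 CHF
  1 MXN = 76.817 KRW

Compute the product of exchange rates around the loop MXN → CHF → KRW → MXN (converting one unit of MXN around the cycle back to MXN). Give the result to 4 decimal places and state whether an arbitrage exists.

Around MXN → CHF → KRW → MXN: 1 × 0.057731 ÷ 0.00075155 ÷ 76.817 = 0.999986
Product ≈ 1 (deviation 0.001%, within rounding noise).

1.0000 (no arbitrage)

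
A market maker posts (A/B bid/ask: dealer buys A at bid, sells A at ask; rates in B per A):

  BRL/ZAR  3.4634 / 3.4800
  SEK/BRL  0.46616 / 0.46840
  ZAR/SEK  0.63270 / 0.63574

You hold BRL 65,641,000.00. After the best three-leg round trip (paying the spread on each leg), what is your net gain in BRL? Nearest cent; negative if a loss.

Best loop BRL → ZAR → SEK → BRL:
BRL 65,641,000.00 × 3.4634 (sell BRL at bid) = ZAR 227,341,039.40
ZAR 227,341,039.40 × 0.63270 (sell ZAR at bid) = SEK 143,838,675.63
SEK 143,838,675.63 × 0.46616 (sell SEK at bid) = BRL 67,051,837.03

Net profit: BRL 1,410,837.03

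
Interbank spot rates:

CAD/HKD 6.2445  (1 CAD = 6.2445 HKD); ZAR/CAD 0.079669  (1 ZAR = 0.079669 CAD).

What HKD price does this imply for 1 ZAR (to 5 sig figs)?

ZAR/HKD = 0.49749

1 ZAR × 0.079669 = 0.079669 CAD
0.079669 CAD × 6.2445 = 0.497493 HKD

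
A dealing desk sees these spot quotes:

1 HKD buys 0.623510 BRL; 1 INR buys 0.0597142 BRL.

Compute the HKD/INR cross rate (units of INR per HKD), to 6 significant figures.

HKD/INR = 10.4416

1 HKD × 0.623510 = 0.62351 BRL
0.62351 BRL ÷ 0.0597142 = 10.4416 INR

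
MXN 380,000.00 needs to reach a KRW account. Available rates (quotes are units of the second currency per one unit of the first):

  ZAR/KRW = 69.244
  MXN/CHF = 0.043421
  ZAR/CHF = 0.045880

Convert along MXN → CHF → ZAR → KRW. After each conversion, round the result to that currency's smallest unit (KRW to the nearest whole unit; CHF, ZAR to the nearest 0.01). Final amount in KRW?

KRW 24,902,454

MXN 380,000.00 × 0.043421 = CHF 16,499.98
CHF 16,499.98 ÷ 0.045880 = ZAR 359,633.39
ZAR 359,633.39 × 69.244 = KRW 24,902,454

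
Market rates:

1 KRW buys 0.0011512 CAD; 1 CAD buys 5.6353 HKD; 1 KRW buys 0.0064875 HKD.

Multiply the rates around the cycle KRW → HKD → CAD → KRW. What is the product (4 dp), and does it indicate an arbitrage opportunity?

Around KRW → HKD → CAD → KRW: 1 × 0.0064875 ÷ 5.6353 ÷ 0.0011512 = 1.000022
Product ≈ 1 (deviation 0.002%, within rounding noise).

1.0000 (no arbitrage)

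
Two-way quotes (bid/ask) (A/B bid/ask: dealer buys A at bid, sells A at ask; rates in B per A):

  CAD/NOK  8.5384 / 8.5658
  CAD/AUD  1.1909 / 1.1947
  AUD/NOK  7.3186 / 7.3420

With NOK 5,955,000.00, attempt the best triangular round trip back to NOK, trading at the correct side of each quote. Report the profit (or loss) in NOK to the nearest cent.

Best loop NOK → CAD → AUD → NOK:
NOK 5,955,000.00 ÷ 8.5658 (buy CAD at ask) = CAD 695,206.52
CAD 695,206.52 × 1.1909 (sell CAD at bid) = AUD 827,921.44
AUD 827,921.44 × 7.3186 (sell AUD at bid) = NOK 6,059,225.88

Net profit: NOK 104,225.88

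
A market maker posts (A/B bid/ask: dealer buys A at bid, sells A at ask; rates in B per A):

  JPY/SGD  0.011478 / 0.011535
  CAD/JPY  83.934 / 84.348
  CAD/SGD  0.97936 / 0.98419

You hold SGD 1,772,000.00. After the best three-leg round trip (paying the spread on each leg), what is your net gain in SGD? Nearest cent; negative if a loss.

Best loop SGD → JPY → CAD → SGD:
SGD 1,772,000.00 ÷ 0.011535 (buy JPY at ask) = JPY 153,619,419
JPY 153,619,419 ÷ 84.348 (buy CAD at ask) = CAD 1,821,257.40
CAD 1,821,257.40 × 0.97936 (sell CAD at bid) = SGD 1,783,666.65

Net profit: SGD 11,666.65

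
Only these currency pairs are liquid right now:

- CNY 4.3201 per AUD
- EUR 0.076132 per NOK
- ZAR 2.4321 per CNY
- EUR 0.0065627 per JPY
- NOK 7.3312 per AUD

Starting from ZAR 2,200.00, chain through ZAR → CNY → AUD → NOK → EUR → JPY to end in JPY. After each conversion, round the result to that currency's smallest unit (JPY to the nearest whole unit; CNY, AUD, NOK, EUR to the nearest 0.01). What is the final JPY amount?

JPY 17,808

ZAR 2,200.00 ÷ 2.4321 = CNY 904.57
CNY 904.57 ÷ 4.3201 = AUD 209.39
AUD 209.39 × 7.3312 = NOK 1,535.08
NOK 1,535.08 × 0.076132 = EUR 116.87
EUR 116.87 ÷ 0.0065627 = JPY 17,808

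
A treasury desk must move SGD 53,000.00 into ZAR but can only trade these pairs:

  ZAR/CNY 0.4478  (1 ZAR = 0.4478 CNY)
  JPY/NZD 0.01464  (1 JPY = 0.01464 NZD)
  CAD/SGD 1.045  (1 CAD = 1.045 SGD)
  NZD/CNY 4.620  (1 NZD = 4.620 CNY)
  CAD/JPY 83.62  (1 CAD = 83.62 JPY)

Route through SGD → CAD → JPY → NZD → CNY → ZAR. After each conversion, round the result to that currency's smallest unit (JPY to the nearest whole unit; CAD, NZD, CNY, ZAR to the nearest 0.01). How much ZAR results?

ZAR 640,573.00

SGD 53,000.00 ÷ 1.045 = CAD 50,717.70
CAD 50,717.70 × 83.62 = JPY 4,241,014
JPY 4,241,014 × 0.01464 = NZD 62,088.44
NZD 62,088.44 × 4.620 = CNY 286,848.59
CNY 286,848.59 ÷ 0.4478 = ZAR 640,573.00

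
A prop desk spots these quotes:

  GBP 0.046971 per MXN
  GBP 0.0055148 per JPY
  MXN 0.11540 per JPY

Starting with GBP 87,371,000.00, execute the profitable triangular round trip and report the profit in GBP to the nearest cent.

Profit: GBP 1,520,750.42

Profitable loop is GBP → MXN → JPY → GBP:
GBP 87,371,000.00 ÷ 0.046971 = MXN 1,860,105,171.28
MXN 1,860,105,171.28 ÷ 0.11540 = JPY 16,118,762,316
JPY 16,118,762,316 × 0.0055148 = GBP 88,891,750.42
Profit = GBP 88,891,750.42 − GBP 87,371,000.00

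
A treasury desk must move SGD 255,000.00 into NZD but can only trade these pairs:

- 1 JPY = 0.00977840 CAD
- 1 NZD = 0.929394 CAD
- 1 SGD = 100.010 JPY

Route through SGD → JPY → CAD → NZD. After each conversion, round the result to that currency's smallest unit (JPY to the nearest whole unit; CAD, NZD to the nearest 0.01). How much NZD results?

SGD 255,000.00 × 100.010 = JPY 25,502,550
JPY 25,502,550 × 0.00977840 = CAD 249,374.13
CAD 249,374.13 ÷ 0.929394 = NZD 268,319.07

NZD 268,319.07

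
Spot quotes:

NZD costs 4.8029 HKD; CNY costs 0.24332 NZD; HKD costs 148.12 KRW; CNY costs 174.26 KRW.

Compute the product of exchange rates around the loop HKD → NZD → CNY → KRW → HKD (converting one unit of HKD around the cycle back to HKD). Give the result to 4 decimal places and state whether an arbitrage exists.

1.0067 (arbitrage exists)

Around HKD → NZD → CNY → KRW → HKD: 1 ÷ 4.8029 ÷ 0.24332 × 174.26 ÷ 148.12 = 1.006706
Product > 1; profitable direction is HKD → NZD → CNY → KRW → HKD.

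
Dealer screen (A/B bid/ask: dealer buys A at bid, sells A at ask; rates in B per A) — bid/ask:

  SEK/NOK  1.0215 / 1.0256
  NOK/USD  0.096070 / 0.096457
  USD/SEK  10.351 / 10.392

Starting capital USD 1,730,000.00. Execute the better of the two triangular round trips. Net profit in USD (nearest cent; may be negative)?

Net profit: USD 27,335.06

Best loop USD → SEK → NOK → USD:
USD 1,730,000.00 × 10.351 (sell USD at bid) = SEK 17,907,230.00
SEK 17,907,230.00 × 1.0215 (sell SEK at bid) = NOK 18,292,235.45
NOK 18,292,235.45 × 0.096070 (sell NOK at bid) = USD 1,757,335.06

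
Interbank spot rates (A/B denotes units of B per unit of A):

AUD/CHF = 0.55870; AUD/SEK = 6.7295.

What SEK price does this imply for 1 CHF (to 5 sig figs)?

CHF/SEK = 12.045

1 CHF ÷ 0.55870 = 1.78987 AUD
1.78987 AUD × 6.7295 = 12.0449 SEK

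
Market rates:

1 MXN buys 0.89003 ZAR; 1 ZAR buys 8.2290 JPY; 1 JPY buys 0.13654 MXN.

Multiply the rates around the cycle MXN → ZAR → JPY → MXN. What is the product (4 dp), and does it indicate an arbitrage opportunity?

1.0000 (no arbitrage)

Around MXN → ZAR → JPY → MXN: 1 × 0.89003 × 8.2290 × 0.13654 = 1.000027
Product ≈ 1 (deviation 0.003%, within rounding noise).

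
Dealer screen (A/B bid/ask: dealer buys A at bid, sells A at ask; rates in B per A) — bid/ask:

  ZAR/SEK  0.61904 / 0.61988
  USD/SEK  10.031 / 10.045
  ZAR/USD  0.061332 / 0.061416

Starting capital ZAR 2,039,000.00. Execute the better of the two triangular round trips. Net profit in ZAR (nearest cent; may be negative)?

Best loop ZAR → SEK → USD → ZAR:
ZAR 2,039,000.00 × 0.61904 (sell ZAR at bid) = SEK 1,262,222.56
SEK 1,262,222.56 ÷ 10.045 (buy USD at ask) = USD 125,656.80
USD 125,656.80 ÷ 0.061416 (buy ZAR at ask) = ZAR 2,045,994.54

Net profit: ZAR 6,994.54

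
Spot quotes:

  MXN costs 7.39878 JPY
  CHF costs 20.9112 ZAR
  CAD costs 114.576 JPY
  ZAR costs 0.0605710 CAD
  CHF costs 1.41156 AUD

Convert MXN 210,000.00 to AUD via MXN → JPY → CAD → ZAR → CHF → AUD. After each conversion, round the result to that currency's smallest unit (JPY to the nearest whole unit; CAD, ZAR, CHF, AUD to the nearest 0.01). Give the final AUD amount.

MXN 210,000.00 × 7.39878 = JPY 1,553,744
JPY 1,553,744 ÷ 114.576 = CAD 13,560.82
CAD 13,560.82 ÷ 0.0605710 = ZAR 223,883.05
ZAR 223,883.05 ÷ 20.9112 = CHF 10,706.37
CHF 10,706.37 × 1.41156 = AUD 15,112.68

AUD 15,112.68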